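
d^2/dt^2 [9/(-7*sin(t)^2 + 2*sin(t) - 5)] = 18*(98*sin(t)^4 - 21*sin(t)^3 - 215*sin(t)^2 + 47*sin(t) + 31)/(7*sin(t)^2 - 2*sin(t) + 5)^3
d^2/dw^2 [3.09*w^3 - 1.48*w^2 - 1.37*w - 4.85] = 18.54*w - 2.96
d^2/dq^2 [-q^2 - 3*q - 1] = -2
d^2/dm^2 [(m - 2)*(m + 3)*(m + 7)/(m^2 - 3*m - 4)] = 4*(19*m^3 + 3*m^2 + 219*m - 215)/(m^6 - 9*m^5 + 15*m^4 + 45*m^3 - 60*m^2 - 144*m - 64)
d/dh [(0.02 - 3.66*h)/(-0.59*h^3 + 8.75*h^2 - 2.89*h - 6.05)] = (-4.3188*h^3 + 32.0604*h^2 - 0.35*h + 22.2008)/(0.3481*h^6 - 10.325*h^5 + 79.9727*h^4 - 43.436*h^3 - 97.5229*h^2 + 34.969*h + 36.6025)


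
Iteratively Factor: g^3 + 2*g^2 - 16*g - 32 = (g - 4)*(g^2 + 6*g + 8) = (g - 4)*(g + 4)*(g + 2)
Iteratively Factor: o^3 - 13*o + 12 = (o - 3)*(o^2 + 3*o - 4) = (o - 3)*(o - 1)*(o + 4)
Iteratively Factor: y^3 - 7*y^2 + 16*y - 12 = (y - 2)*(y^2 - 5*y + 6) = (y - 2)^2*(y - 3)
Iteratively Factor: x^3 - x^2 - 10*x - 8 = (x + 2)*(x^2 - 3*x - 4) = (x - 4)*(x + 2)*(x + 1)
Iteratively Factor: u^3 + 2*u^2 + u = (u + 1)*(u^2 + u) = (u + 1)^2*(u)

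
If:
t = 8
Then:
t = 8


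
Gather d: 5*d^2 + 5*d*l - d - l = 5*d^2 + d*(5*l - 1) - l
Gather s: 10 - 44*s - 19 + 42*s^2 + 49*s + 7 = 42*s^2 + 5*s - 2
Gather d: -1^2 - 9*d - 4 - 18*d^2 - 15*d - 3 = -18*d^2 - 24*d - 8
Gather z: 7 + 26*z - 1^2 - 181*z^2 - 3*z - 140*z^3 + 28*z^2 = -140*z^3 - 153*z^2 + 23*z + 6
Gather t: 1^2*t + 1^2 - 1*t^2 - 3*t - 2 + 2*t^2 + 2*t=t^2 - 1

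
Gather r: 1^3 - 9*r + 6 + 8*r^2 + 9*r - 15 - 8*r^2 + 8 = 0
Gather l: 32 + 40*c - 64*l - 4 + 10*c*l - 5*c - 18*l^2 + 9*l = 35*c - 18*l^2 + l*(10*c - 55) + 28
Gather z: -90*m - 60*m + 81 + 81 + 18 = 180 - 150*m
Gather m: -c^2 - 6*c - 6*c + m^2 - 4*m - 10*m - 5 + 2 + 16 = -c^2 - 12*c + m^2 - 14*m + 13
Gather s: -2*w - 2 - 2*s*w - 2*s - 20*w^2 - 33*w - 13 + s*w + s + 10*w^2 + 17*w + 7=s*(-w - 1) - 10*w^2 - 18*w - 8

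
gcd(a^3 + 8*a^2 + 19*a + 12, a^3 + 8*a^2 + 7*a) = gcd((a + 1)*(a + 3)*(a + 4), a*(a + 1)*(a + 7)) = a + 1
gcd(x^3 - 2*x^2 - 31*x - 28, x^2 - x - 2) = x + 1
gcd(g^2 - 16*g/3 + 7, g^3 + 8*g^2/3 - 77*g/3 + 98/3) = g - 7/3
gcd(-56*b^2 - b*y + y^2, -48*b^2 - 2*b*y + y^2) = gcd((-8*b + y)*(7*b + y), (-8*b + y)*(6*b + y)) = -8*b + y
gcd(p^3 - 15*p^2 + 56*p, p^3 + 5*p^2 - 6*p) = p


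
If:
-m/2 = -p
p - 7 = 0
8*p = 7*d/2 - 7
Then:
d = 18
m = 14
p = 7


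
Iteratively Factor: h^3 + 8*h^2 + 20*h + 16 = (h + 2)*(h^2 + 6*h + 8) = (h + 2)*(h + 4)*(h + 2)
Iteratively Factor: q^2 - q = (q - 1)*(q)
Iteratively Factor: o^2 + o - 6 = (o - 2)*(o + 3)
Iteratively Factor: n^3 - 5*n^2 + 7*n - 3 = (n - 3)*(n^2 - 2*n + 1) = (n - 3)*(n - 1)*(n - 1)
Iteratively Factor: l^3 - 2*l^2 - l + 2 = (l - 2)*(l^2 - 1) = (l - 2)*(l - 1)*(l + 1)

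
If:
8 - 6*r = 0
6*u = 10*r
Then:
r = 4/3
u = 20/9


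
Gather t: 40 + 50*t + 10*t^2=10*t^2 + 50*t + 40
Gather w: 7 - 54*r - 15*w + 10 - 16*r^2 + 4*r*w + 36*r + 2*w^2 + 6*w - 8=-16*r^2 - 18*r + 2*w^2 + w*(4*r - 9) + 9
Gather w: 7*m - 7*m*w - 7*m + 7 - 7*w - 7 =w*(-7*m - 7)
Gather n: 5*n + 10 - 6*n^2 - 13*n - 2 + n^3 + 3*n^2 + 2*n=n^3 - 3*n^2 - 6*n + 8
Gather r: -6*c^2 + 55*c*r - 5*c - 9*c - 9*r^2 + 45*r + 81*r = -6*c^2 - 14*c - 9*r^2 + r*(55*c + 126)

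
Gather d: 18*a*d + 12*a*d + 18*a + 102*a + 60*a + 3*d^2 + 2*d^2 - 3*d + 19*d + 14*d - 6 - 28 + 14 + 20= 180*a + 5*d^2 + d*(30*a + 30)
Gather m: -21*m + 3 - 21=-21*m - 18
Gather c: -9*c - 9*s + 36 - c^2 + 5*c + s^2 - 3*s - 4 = -c^2 - 4*c + s^2 - 12*s + 32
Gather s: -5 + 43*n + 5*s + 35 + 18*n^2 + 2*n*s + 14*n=18*n^2 + 57*n + s*(2*n + 5) + 30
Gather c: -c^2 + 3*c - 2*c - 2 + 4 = -c^2 + c + 2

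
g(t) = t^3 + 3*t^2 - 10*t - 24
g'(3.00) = 35.00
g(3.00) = 0.00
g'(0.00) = -10.00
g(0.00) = -24.00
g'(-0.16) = -10.88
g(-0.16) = -22.33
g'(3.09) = 37.18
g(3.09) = 3.25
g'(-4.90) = 32.63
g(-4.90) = -20.62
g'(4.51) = 78.08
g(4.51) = 83.65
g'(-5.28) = 41.96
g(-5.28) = -34.76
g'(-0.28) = -11.44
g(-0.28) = -20.99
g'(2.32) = 20.07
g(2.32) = -18.57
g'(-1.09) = -12.98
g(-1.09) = -10.83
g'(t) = 3*t^2 + 6*t - 10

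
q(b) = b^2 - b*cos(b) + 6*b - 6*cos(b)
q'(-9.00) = -9.85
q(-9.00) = 24.27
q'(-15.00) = -17.39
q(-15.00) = 128.16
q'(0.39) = 8.28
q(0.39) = -3.42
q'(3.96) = 7.33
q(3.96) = 46.25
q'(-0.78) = 0.06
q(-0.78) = -7.78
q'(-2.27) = -0.75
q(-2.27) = -6.07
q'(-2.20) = -0.88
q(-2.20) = -6.12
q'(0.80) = 11.78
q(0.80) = 0.70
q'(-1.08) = -0.97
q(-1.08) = -7.63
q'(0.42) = 8.54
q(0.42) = -3.17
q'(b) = b*sin(b) + 2*b + 6*sin(b) - cos(b) + 6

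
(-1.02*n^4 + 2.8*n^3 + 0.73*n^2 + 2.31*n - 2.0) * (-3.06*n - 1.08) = 3.1212*n^5 - 7.4664*n^4 - 5.2578*n^3 - 7.857*n^2 + 3.6252*n + 2.16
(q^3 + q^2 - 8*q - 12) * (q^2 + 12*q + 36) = q^5 + 13*q^4 + 40*q^3 - 72*q^2 - 432*q - 432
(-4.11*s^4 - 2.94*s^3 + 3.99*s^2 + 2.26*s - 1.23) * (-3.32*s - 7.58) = 13.6452*s^5 + 40.9146*s^4 + 9.0384*s^3 - 37.7474*s^2 - 13.0472*s + 9.3234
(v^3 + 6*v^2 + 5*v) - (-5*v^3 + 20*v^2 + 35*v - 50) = 6*v^3 - 14*v^2 - 30*v + 50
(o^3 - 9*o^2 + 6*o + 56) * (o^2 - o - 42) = o^5 - 10*o^4 - 27*o^3 + 428*o^2 - 308*o - 2352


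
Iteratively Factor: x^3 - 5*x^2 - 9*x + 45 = (x + 3)*(x^2 - 8*x + 15) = (x - 3)*(x + 3)*(x - 5)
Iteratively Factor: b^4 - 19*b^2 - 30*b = (b - 5)*(b^3 + 5*b^2 + 6*b) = (b - 5)*(b + 3)*(b^2 + 2*b) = b*(b - 5)*(b + 3)*(b + 2)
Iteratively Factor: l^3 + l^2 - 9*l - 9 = (l - 3)*(l^2 + 4*l + 3) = (l - 3)*(l + 1)*(l + 3)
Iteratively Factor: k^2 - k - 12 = (k + 3)*(k - 4)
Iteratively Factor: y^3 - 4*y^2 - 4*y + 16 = (y - 4)*(y^2 - 4) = (y - 4)*(y + 2)*(y - 2)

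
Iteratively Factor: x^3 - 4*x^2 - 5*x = (x - 5)*(x^2 + x) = (x - 5)*(x + 1)*(x)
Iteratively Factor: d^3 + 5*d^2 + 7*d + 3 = (d + 1)*(d^2 + 4*d + 3) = (d + 1)*(d + 3)*(d + 1)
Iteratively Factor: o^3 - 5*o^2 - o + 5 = (o + 1)*(o^2 - 6*o + 5) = (o - 1)*(o + 1)*(o - 5)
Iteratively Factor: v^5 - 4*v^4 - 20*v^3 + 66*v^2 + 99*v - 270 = (v + 3)*(v^4 - 7*v^3 + v^2 + 63*v - 90) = (v - 5)*(v + 3)*(v^3 - 2*v^2 - 9*v + 18) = (v - 5)*(v + 3)^2*(v^2 - 5*v + 6) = (v - 5)*(v - 3)*(v + 3)^2*(v - 2)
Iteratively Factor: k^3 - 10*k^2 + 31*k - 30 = (k - 3)*(k^2 - 7*k + 10) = (k - 3)*(k - 2)*(k - 5)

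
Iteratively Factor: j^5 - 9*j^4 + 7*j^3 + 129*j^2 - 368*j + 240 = (j - 5)*(j^4 - 4*j^3 - 13*j^2 + 64*j - 48) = (j - 5)*(j - 1)*(j^3 - 3*j^2 - 16*j + 48) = (j - 5)*(j - 4)*(j - 1)*(j^2 + j - 12) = (j - 5)*(j - 4)*(j - 3)*(j - 1)*(j + 4)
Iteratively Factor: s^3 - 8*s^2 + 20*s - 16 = (s - 2)*(s^2 - 6*s + 8) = (s - 2)^2*(s - 4)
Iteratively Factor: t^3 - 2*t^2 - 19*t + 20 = (t + 4)*(t^2 - 6*t + 5) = (t - 1)*(t + 4)*(t - 5)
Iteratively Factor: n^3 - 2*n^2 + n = (n - 1)*(n^2 - n) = (n - 1)^2*(n)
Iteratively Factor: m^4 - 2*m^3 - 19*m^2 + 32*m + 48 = (m - 3)*(m^3 + m^2 - 16*m - 16) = (m - 4)*(m - 3)*(m^2 + 5*m + 4) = (m - 4)*(m - 3)*(m + 1)*(m + 4)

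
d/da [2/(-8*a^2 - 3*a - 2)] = 2*(16*a + 3)/(8*a^2 + 3*a + 2)^2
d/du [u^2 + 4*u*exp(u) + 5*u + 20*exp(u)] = 4*u*exp(u) + 2*u + 24*exp(u) + 5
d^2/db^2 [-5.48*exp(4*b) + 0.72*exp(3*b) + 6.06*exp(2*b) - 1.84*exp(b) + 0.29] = (-87.68*exp(3*b) + 6.48*exp(2*b) + 24.24*exp(b) - 1.84)*exp(b)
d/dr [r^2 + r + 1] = 2*r + 1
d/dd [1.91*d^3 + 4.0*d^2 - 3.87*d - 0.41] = 5.73*d^2 + 8.0*d - 3.87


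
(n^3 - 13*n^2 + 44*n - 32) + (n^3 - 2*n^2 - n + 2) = 2*n^3 - 15*n^2 + 43*n - 30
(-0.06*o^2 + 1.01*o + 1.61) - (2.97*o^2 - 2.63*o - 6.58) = -3.03*o^2 + 3.64*o + 8.19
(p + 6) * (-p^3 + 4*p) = -p^4 - 6*p^3 + 4*p^2 + 24*p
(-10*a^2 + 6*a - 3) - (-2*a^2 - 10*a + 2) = -8*a^2 + 16*a - 5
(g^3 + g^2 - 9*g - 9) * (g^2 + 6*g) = g^5 + 7*g^4 - 3*g^3 - 63*g^2 - 54*g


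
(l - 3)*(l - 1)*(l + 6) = l^3 + 2*l^2 - 21*l + 18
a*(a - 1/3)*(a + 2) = a^3 + 5*a^2/3 - 2*a/3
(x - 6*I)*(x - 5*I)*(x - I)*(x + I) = x^4 - 11*I*x^3 - 29*x^2 - 11*I*x - 30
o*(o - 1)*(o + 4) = o^3 + 3*o^2 - 4*o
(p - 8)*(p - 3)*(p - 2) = p^3 - 13*p^2 + 46*p - 48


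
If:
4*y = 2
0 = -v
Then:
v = 0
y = 1/2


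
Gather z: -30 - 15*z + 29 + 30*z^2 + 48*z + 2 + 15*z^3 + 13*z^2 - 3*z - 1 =15*z^3 + 43*z^2 + 30*z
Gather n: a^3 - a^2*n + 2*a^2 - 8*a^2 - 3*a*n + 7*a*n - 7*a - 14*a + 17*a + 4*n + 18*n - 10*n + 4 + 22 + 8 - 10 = a^3 - 6*a^2 - 4*a + n*(-a^2 + 4*a + 12) + 24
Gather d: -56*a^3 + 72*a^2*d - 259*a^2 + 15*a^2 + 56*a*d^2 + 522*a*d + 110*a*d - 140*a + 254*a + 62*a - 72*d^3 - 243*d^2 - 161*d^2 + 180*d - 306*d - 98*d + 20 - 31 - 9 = -56*a^3 - 244*a^2 + 176*a - 72*d^3 + d^2*(56*a - 404) + d*(72*a^2 + 632*a - 224) - 20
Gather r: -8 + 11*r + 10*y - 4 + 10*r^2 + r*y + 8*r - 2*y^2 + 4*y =10*r^2 + r*(y + 19) - 2*y^2 + 14*y - 12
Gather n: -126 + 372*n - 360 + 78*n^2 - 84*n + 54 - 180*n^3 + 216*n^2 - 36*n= -180*n^3 + 294*n^2 + 252*n - 432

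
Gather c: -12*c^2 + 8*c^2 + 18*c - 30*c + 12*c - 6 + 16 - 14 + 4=-4*c^2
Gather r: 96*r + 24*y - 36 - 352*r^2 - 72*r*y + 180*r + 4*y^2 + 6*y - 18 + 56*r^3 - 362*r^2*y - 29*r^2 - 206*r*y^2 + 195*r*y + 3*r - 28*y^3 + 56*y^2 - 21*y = 56*r^3 + r^2*(-362*y - 381) + r*(-206*y^2 + 123*y + 279) - 28*y^3 + 60*y^2 + 9*y - 54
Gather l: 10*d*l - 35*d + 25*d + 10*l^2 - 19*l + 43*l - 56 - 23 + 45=-10*d + 10*l^2 + l*(10*d + 24) - 34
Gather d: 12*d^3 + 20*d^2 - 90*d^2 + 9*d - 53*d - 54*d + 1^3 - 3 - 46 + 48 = 12*d^3 - 70*d^2 - 98*d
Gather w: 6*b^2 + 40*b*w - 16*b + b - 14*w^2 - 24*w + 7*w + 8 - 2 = 6*b^2 - 15*b - 14*w^2 + w*(40*b - 17) + 6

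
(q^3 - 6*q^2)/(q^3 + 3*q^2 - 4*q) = q*(q - 6)/(q^2 + 3*q - 4)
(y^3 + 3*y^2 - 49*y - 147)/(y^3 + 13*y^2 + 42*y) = (y^2 - 4*y - 21)/(y*(y + 6))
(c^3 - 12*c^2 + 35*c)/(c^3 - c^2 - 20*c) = (c - 7)/(c + 4)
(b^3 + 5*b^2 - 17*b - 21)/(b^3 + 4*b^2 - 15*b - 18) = (b + 7)/(b + 6)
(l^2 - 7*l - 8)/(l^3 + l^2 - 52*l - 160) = (l + 1)/(l^2 + 9*l + 20)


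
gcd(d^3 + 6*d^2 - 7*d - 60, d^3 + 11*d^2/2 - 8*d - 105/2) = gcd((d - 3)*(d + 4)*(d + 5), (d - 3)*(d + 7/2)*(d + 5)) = d^2 + 2*d - 15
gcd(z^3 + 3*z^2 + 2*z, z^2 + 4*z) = z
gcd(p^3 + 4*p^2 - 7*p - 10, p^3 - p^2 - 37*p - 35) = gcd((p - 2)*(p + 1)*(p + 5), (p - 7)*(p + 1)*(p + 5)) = p^2 + 6*p + 5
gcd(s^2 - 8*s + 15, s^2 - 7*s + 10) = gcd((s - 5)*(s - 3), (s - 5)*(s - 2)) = s - 5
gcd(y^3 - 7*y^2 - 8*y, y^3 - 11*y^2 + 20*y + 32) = y^2 - 7*y - 8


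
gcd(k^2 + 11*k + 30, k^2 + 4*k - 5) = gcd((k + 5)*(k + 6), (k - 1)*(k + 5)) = k + 5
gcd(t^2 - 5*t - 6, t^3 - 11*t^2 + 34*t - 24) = t - 6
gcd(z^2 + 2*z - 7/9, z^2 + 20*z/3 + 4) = 1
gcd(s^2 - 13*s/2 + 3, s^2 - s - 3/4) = 1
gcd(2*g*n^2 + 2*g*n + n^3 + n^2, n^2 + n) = n^2 + n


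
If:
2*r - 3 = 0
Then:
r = 3/2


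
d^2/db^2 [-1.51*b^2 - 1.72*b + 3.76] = -3.02000000000000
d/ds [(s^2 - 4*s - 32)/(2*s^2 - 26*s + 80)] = -9/(2*s^2 - 20*s + 50)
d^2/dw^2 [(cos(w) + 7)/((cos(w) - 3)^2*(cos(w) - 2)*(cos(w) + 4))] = (886*(1 - cos(w)^2)^2 + 148*sin(w)^6 - 9*cos(w)^7 + 26*cos(w)^6 - 37*cos(w)^5 + 1816*cos(w)^3 - 3770*cos(w)^2 - 5132*cos(w) + 5566)/((cos(w) - 3)^4*(cos(w) - 2)^3*(cos(w) + 4)^3)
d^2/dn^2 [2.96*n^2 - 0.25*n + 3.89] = 5.92000000000000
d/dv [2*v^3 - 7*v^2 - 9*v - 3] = 6*v^2 - 14*v - 9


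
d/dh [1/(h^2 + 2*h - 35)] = 2*(-h - 1)/(h^2 + 2*h - 35)^2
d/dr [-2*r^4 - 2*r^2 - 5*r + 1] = -8*r^3 - 4*r - 5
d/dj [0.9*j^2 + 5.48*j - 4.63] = 1.8*j + 5.48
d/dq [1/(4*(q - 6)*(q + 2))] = (2 - q)/(2*(q^4 - 8*q^3 - 8*q^2 + 96*q + 144))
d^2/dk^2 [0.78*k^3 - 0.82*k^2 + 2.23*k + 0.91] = 4.68*k - 1.64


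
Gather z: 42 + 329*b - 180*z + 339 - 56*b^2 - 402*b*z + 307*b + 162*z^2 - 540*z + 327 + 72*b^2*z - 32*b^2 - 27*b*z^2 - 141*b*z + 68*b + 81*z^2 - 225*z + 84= -88*b^2 + 704*b + z^2*(243 - 27*b) + z*(72*b^2 - 543*b - 945) + 792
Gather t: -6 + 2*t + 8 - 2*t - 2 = 0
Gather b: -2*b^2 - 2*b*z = -2*b^2 - 2*b*z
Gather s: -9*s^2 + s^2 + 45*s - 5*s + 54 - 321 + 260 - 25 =-8*s^2 + 40*s - 32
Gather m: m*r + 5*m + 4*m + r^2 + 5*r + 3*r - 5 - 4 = m*(r + 9) + r^2 + 8*r - 9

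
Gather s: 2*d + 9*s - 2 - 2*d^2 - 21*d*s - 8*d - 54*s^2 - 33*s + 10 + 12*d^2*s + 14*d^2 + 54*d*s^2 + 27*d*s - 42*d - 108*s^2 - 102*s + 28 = 12*d^2 - 48*d + s^2*(54*d - 162) + s*(12*d^2 + 6*d - 126) + 36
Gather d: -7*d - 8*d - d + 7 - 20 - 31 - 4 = -16*d - 48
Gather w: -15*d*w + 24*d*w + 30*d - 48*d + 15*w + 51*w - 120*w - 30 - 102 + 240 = -18*d + w*(9*d - 54) + 108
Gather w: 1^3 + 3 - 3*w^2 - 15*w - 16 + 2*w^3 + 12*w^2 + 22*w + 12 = 2*w^3 + 9*w^2 + 7*w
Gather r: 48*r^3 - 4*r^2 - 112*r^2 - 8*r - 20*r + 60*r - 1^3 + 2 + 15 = 48*r^3 - 116*r^2 + 32*r + 16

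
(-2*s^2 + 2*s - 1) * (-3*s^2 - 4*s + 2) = 6*s^4 + 2*s^3 - 9*s^2 + 8*s - 2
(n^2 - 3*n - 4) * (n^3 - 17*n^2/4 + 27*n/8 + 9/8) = n^5 - 29*n^4/4 + 97*n^3/8 + 8*n^2 - 135*n/8 - 9/2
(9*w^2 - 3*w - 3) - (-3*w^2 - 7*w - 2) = 12*w^2 + 4*w - 1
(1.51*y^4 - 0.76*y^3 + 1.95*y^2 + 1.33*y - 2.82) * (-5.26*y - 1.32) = -7.9426*y^5 + 2.0044*y^4 - 9.2538*y^3 - 9.5698*y^2 + 13.0776*y + 3.7224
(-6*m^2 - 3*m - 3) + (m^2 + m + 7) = -5*m^2 - 2*m + 4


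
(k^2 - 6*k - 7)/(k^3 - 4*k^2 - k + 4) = (k - 7)/(k^2 - 5*k + 4)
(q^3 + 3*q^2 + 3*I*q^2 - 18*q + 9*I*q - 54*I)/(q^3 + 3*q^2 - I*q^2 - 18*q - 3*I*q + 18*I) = (q + 3*I)/(q - I)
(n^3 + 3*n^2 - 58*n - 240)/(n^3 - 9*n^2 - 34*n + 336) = (n + 5)/(n - 7)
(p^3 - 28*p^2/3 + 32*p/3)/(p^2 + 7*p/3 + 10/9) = 3*p*(3*p^2 - 28*p + 32)/(9*p^2 + 21*p + 10)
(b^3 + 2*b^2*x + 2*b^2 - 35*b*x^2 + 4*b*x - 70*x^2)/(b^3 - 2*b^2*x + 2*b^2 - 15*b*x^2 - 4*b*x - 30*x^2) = (b + 7*x)/(b + 3*x)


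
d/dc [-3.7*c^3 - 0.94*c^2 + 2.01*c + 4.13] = -11.1*c^2 - 1.88*c + 2.01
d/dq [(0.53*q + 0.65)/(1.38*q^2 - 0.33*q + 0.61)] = (-0.7314*q^2 - 1.794*q + 0.5378)/(1.9044*q^4 - 0.9108*q^3 + 1.7925*q^2 - 0.4026*q + 0.3721)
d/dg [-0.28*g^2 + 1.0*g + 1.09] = 1.0 - 0.56*g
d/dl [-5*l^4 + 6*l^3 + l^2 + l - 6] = -20*l^3 + 18*l^2 + 2*l + 1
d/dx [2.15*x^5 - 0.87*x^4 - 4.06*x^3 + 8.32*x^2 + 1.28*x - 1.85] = 10.75*x^4 - 3.48*x^3 - 12.18*x^2 + 16.64*x + 1.28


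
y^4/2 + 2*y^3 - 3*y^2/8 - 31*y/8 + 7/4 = (y/2 + 1)*(y - 1)*(y - 1/2)*(y + 7/2)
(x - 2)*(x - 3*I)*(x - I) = x^3 - 2*x^2 - 4*I*x^2 - 3*x + 8*I*x + 6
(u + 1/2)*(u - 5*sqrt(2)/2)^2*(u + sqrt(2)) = u^4 - 4*sqrt(2)*u^3 + u^3/2 - 2*sqrt(2)*u^2 + 5*u^2/2 + 5*u/4 + 25*sqrt(2)*u/2 + 25*sqrt(2)/4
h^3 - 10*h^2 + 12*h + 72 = (h - 6)^2*(h + 2)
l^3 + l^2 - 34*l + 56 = (l - 4)*(l - 2)*(l + 7)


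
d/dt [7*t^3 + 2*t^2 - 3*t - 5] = 21*t^2 + 4*t - 3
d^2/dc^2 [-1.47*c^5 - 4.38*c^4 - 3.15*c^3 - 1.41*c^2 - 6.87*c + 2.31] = -29.4*c^3 - 52.56*c^2 - 18.9*c - 2.82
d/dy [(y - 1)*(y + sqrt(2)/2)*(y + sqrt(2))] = 3*y^2 - 2*y + 3*sqrt(2)*y - 3*sqrt(2)/2 + 1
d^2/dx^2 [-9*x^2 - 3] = -18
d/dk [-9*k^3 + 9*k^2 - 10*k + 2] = -27*k^2 + 18*k - 10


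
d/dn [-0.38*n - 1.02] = -0.380000000000000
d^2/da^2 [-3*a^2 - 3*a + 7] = -6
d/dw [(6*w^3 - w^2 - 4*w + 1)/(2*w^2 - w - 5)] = 3*(4*w^4 - 4*w^3 - 27*w^2 + 2*w + 7)/(4*w^4 - 4*w^3 - 19*w^2 + 10*w + 25)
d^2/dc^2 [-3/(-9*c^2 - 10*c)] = 6*(-9*c*(9*c + 10) + 4*(9*c + 5)^2)/(c^3*(9*c + 10)^3)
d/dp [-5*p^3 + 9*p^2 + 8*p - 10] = -15*p^2 + 18*p + 8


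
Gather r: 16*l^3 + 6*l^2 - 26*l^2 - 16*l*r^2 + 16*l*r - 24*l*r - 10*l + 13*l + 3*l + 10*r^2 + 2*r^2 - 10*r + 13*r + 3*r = 16*l^3 - 20*l^2 + 6*l + r^2*(12 - 16*l) + r*(6 - 8*l)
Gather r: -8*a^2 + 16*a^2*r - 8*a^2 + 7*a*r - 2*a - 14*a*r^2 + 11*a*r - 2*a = -16*a^2 - 14*a*r^2 - 4*a + r*(16*a^2 + 18*a)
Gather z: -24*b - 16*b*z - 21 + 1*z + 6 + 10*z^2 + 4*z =-24*b + 10*z^2 + z*(5 - 16*b) - 15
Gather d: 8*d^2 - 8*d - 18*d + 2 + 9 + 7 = 8*d^2 - 26*d + 18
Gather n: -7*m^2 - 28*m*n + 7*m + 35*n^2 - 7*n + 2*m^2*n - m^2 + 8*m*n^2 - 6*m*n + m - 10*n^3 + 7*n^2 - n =-8*m^2 + 8*m - 10*n^3 + n^2*(8*m + 42) + n*(2*m^2 - 34*m - 8)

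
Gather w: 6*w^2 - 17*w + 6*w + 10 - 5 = 6*w^2 - 11*w + 5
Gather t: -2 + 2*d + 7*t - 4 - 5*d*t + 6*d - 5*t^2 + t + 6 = 8*d - 5*t^2 + t*(8 - 5*d)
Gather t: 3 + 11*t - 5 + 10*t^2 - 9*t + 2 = 10*t^2 + 2*t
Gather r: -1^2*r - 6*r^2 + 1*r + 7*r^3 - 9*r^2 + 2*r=7*r^3 - 15*r^2 + 2*r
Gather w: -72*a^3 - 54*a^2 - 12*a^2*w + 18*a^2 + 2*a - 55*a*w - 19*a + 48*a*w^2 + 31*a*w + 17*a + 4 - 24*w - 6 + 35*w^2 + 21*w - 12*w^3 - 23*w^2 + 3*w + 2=-72*a^3 - 36*a^2 - 12*w^3 + w^2*(48*a + 12) + w*(-12*a^2 - 24*a)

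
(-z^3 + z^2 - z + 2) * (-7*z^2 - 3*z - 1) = 7*z^5 - 4*z^4 + 5*z^3 - 12*z^2 - 5*z - 2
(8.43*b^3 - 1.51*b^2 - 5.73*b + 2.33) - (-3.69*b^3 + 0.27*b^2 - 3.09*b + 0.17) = 12.12*b^3 - 1.78*b^2 - 2.64*b + 2.16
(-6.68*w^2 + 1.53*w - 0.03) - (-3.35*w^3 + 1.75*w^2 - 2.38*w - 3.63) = 3.35*w^3 - 8.43*w^2 + 3.91*w + 3.6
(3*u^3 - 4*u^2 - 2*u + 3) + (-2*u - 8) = 3*u^3 - 4*u^2 - 4*u - 5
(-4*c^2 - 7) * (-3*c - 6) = 12*c^3 + 24*c^2 + 21*c + 42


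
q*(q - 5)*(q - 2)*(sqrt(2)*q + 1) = sqrt(2)*q^4 - 7*sqrt(2)*q^3 + q^3 - 7*q^2 + 10*sqrt(2)*q^2 + 10*q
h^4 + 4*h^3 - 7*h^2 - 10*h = h*(h - 2)*(h + 1)*(h + 5)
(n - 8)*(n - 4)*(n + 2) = n^3 - 10*n^2 + 8*n + 64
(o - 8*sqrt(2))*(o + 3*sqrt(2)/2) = o^2 - 13*sqrt(2)*o/2 - 24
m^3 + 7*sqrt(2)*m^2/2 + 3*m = m*(m + sqrt(2)/2)*(m + 3*sqrt(2))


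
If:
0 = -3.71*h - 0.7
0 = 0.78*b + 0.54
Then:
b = -0.69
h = -0.19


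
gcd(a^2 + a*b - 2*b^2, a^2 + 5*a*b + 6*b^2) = a + 2*b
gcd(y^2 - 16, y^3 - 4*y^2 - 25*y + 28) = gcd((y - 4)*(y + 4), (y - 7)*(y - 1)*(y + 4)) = y + 4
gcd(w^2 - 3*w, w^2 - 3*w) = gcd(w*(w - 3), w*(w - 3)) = w^2 - 3*w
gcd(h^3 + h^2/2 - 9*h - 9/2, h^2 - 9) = h^2 - 9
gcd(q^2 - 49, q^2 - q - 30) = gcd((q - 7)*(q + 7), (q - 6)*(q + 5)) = 1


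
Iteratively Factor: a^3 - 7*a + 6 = (a - 1)*(a^2 + a - 6) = (a - 2)*(a - 1)*(a + 3)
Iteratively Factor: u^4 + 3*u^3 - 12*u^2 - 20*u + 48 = (u - 2)*(u^3 + 5*u^2 - 2*u - 24) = (u - 2)^2*(u^2 + 7*u + 12) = (u - 2)^2*(u + 4)*(u + 3)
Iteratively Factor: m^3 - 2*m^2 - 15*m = (m - 5)*(m^2 + 3*m) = (m - 5)*(m + 3)*(m)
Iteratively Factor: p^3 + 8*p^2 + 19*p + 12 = (p + 1)*(p^2 + 7*p + 12) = (p + 1)*(p + 3)*(p + 4)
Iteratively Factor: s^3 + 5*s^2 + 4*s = (s + 1)*(s^2 + 4*s) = s*(s + 1)*(s + 4)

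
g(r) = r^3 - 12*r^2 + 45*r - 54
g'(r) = 3*r^2 - 24*r + 45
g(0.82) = -24.62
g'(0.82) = 27.34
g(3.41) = -0.44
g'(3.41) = -1.96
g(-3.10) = -338.61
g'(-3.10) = 148.23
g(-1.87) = -186.65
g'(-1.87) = 100.37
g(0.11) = -49.19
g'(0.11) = 42.40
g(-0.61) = -86.14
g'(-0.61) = 60.76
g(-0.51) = -80.20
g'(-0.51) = 58.02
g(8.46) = 73.34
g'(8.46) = 56.67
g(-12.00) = -4050.00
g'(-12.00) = 765.00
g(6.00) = 0.00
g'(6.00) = 9.00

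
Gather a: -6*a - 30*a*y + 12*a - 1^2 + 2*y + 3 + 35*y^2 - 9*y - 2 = a*(6 - 30*y) + 35*y^2 - 7*y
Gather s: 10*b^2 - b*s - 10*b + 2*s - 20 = 10*b^2 - 10*b + s*(2 - b) - 20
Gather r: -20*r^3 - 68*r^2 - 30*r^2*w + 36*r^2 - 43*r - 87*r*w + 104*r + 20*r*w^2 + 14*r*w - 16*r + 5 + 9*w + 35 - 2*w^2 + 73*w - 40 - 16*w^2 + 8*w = -20*r^3 + r^2*(-30*w - 32) + r*(20*w^2 - 73*w + 45) - 18*w^2 + 90*w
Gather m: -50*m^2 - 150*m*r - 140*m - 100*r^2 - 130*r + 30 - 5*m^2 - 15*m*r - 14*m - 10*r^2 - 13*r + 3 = -55*m^2 + m*(-165*r - 154) - 110*r^2 - 143*r + 33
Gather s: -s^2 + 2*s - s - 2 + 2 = -s^2 + s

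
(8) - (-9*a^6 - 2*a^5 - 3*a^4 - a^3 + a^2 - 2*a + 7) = 9*a^6 + 2*a^5 + 3*a^4 + a^3 - a^2 + 2*a + 1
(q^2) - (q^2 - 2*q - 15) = 2*q + 15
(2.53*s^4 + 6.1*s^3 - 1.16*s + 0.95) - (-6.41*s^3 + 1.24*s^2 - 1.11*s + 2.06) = 2.53*s^4 + 12.51*s^3 - 1.24*s^2 - 0.0499999999999998*s - 1.11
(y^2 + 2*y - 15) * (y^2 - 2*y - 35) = y^4 - 54*y^2 - 40*y + 525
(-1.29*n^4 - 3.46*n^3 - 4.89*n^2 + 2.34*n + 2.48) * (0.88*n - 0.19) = -1.1352*n^5 - 2.7997*n^4 - 3.6458*n^3 + 2.9883*n^2 + 1.7378*n - 0.4712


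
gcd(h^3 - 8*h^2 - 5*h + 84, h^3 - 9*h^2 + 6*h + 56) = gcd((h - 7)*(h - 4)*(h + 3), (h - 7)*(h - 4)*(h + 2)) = h^2 - 11*h + 28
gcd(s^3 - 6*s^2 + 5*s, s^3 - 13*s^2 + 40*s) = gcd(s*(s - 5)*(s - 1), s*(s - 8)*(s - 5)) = s^2 - 5*s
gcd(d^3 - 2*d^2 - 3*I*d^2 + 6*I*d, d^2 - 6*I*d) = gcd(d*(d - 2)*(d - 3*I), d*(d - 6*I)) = d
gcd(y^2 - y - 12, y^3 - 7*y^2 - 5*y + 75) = y + 3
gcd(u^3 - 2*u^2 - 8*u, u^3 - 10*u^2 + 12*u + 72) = u + 2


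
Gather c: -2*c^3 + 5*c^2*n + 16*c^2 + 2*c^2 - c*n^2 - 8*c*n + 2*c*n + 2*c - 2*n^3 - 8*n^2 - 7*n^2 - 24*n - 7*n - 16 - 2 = -2*c^3 + c^2*(5*n + 18) + c*(-n^2 - 6*n + 2) - 2*n^3 - 15*n^2 - 31*n - 18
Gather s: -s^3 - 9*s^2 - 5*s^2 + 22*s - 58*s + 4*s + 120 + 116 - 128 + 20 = -s^3 - 14*s^2 - 32*s + 128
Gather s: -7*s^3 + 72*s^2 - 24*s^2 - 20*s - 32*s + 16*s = -7*s^3 + 48*s^2 - 36*s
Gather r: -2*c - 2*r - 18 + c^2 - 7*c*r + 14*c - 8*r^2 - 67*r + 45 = c^2 + 12*c - 8*r^2 + r*(-7*c - 69) + 27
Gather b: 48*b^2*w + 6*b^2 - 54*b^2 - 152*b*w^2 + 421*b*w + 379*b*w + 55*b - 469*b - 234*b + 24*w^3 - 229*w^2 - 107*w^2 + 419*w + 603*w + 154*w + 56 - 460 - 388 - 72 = b^2*(48*w - 48) + b*(-152*w^2 + 800*w - 648) + 24*w^3 - 336*w^2 + 1176*w - 864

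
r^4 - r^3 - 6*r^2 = r^2*(r - 3)*(r + 2)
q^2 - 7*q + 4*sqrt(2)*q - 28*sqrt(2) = (q - 7)*(q + 4*sqrt(2))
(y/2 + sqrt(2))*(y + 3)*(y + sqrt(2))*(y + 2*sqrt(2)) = y^4/2 + 3*y^3/2 + 5*sqrt(2)*y^3/2 + 8*y^2 + 15*sqrt(2)*y^2/2 + 4*sqrt(2)*y + 24*y + 12*sqrt(2)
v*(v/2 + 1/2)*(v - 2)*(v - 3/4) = v^4/2 - 7*v^3/8 - 5*v^2/8 + 3*v/4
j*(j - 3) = j^2 - 3*j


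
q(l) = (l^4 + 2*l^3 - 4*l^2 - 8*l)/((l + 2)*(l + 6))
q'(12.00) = 18.59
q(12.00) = 93.33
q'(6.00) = 7.33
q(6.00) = 16.00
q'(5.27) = 6.05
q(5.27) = 11.12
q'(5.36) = 6.21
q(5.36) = 11.67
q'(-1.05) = -0.26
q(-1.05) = 0.61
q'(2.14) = 1.18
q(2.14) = 0.15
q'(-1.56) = 0.62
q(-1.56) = 0.55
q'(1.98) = 0.98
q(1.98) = -0.02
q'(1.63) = 0.56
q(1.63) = -0.29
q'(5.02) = 5.62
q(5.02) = 9.66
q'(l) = (4*l^3 + 6*l^2 - 8*l - 8)/((l + 2)*(l + 6)) - (l^4 + 2*l^3 - 4*l^2 - 8*l)/((l + 2)*(l + 6)^2) - (l^4 + 2*l^3 - 4*l^2 - 8*l)/((l + 2)^2*(l + 6))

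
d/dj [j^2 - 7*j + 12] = 2*j - 7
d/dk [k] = 1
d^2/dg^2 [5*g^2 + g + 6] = 10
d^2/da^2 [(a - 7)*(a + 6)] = 2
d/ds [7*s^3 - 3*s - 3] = 21*s^2 - 3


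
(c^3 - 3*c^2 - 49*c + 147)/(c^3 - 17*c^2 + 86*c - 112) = (c^2 + 4*c - 21)/(c^2 - 10*c + 16)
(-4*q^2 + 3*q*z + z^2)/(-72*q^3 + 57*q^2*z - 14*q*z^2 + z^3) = (4*q^2 - 3*q*z - z^2)/(72*q^3 - 57*q^2*z + 14*q*z^2 - z^3)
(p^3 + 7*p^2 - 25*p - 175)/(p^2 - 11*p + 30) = (p^2 + 12*p + 35)/(p - 6)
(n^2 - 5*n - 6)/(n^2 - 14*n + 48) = (n + 1)/(n - 8)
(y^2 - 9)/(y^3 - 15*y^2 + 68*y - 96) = (y + 3)/(y^2 - 12*y + 32)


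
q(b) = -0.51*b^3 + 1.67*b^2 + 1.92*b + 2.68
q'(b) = -1.53*b^2 + 3.34*b + 1.92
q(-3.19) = 30.10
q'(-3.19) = -24.30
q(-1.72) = 6.91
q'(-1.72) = -8.35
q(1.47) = 7.49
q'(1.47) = 3.52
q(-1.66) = 6.43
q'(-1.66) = -7.84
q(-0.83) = 2.53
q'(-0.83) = -1.91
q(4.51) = -1.48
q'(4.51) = -14.14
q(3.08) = 9.53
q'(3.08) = -2.31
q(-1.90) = 8.56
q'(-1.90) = -9.95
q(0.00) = 2.68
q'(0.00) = 1.92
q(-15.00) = 2070.88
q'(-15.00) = -392.43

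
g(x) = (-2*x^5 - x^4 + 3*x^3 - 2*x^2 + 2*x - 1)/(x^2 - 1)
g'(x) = -2*x*(-2*x^5 - x^4 + 3*x^3 - 2*x^2 + 2*x - 1)/(x^2 - 1)^2 + (-10*x^4 - 4*x^3 + 9*x^2 - 4*x + 2)/(x^2 - 1) = (-6*x^6 - 2*x^5 + 13*x^4 + 4*x^3 - 11*x^2 + 6*x - 2)/(x^4 - 2*x^2 + 1)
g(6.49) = -584.97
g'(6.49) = -264.75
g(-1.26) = -15.09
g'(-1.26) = -57.68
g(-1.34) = -11.40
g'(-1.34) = -37.28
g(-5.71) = 330.36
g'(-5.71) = -183.35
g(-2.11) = 6.23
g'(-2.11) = -24.28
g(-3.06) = 40.31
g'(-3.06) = -49.86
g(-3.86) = 92.14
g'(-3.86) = -81.08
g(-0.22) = 1.65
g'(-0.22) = -4.27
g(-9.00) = 1364.61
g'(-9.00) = -467.05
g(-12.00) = 3296.72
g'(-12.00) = -839.03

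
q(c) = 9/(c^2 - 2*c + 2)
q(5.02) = 0.52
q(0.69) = 8.21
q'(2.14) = -3.88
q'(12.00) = -0.01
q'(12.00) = -0.01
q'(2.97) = -1.49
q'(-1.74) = 0.68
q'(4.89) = -0.27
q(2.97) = 1.84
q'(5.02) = -0.25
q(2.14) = 3.91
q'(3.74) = -0.68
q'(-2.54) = 0.35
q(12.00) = 0.07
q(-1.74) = 1.06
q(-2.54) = 0.67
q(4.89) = 0.56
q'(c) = 9*(2 - 2*c)/(c^2 - 2*c + 2)^2 = 18*(1 - c)/(c^2 - 2*c + 2)^2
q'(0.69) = 4.64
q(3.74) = 1.06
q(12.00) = 0.07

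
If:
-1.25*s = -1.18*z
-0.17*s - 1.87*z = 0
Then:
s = 0.00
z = 0.00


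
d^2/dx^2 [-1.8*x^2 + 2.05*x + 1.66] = -3.60000000000000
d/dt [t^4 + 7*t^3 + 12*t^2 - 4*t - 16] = 4*t^3 + 21*t^2 + 24*t - 4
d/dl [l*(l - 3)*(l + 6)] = 3*l^2 + 6*l - 18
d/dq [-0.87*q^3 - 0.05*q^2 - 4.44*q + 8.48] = -2.61*q^2 - 0.1*q - 4.44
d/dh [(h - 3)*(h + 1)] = 2*h - 2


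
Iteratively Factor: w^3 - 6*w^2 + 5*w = (w - 5)*(w^2 - w) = (w - 5)*(w - 1)*(w)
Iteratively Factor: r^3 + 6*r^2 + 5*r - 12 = (r + 4)*(r^2 + 2*r - 3) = (r + 3)*(r + 4)*(r - 1)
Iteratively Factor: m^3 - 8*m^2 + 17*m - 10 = (m - 1)*(m^2 - 7*m + 10) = (m - 5)*(m - 1)*(m - 2)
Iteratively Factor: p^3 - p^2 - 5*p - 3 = (p + 1)*(p^2 - 2*p - 3) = (p - 3)*(p + 1)*(p + 1)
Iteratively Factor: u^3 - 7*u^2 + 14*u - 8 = (u - 2)*(u^2 - 5*u + 4) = (u - 2)*(u - 1)*(u - 4)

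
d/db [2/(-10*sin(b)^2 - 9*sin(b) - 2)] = 2*(20*sin(b) + 9)*cos(b)/(10*sin(b)^2 + 9*sin(b) + 2)^2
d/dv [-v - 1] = -1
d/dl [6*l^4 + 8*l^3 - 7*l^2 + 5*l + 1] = 24*l^3 + 24*l^2 - 14*l + 5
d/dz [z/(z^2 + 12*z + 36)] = (6 - z)/(z^3 + 18*z^2 + 108*z + 216)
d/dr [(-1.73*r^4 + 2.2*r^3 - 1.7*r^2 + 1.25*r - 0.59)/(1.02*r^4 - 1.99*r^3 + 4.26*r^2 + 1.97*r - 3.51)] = (1.1987*r^6 - 11.2716*r^5 - 8.0603*r^4 + 40.3394*r^3 - 35.3623*r^2 + 16.9608*r - 3.2252)/(1.0404*r^8 - 4.0596*r^7 + 12.6505*r^6 - 12.936*r^5 + 3.1466*r^4 + 30.7542*r^3 - 26.0243*r^2 - 13.8294*r + 12.3201)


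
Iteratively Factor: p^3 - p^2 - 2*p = (p + 1)*(p^2 - 2*p) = p*(p + 1)*(p - 2)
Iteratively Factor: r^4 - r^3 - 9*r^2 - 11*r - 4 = (r + 1)*(r^3 - 2*r^2 - 7*r - 4) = (r - 4)*(r + 1)*(r^2 + 2*r + 1) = (r - 4)*(r + 1)^2*(r + 1)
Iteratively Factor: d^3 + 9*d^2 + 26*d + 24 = (d + 4)*(d^2 + 5*d + 6) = (d + 3)*(d + 4)*(d + 2)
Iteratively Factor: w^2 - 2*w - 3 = (w - 3)*(w + 1)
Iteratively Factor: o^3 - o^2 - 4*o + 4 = (o + 2)*(o^2 - 3*o + 2) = (o - 1)*(o + 2)*(o - 2)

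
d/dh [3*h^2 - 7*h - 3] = 6*h - 7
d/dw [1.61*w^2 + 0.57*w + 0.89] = 3.22*w + 0.57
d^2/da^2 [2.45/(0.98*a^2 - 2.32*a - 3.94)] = (4.70596*a^2 - 11.14064*a - 2.45*(1.96*a - 2.32)*(3.92*a - 4.64) - 18.91988)/(-0.98*a^2 + 2.32*a + 3.94)^3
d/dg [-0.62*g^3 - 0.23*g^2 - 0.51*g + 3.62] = -1.86*g^2 - 0.46*g - 0.51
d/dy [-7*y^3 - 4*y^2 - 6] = y*(-21*y - 8)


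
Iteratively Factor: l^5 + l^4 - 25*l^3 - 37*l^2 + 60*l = (l)*(l^4 + l^3 - 25*l^2 - 37*l + 60) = l*(l - 5)*(l^3 + 6*l^2 + 5*l - 12) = l*(l - 5)*(l + 3)*(l^2 + 3*l - 4) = l*(l - 5)*(l + 3)*(l + 4)*(l - 1)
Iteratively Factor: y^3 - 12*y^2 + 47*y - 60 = (y - 4)*(y^2 - 8*y + 15) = (y - 4)*(y - 3)*(y - 5)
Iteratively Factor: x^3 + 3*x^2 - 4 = (x + 2)*(x^2 + x - 2) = (x + 2)^2*(x - 1)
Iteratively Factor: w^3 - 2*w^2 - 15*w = (w)*(w^2 - 2*w - 15) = w*(w + 3)*(w - 5)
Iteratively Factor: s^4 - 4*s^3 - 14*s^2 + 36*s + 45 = (s - 5)*(s^3 + s^2 - 9*s - 9) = (s - 5)*(s + 1)*(s^2 - 9) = (s - 5)*(s + 1)*(s + 3)*(s - 3)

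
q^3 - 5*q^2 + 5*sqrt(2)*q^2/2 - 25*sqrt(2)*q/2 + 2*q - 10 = (q - 5)*(q + sqrt(2)/2)*(q + 2*sqrt(2))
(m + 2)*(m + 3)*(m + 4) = m^3 + 9*m^2 + 26*m + 24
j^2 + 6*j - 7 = (j - 1)*(j + 7)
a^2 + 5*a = a*(a + 5)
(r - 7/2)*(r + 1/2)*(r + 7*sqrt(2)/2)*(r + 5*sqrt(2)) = r^4 - 3*r^3 + 17*sqrt(2)*r^3/2 - 51*sqrt(2)*r^2/2 + 133*r^2/4 - 105*r - 119*sqrt(2)*r/8 - 245/4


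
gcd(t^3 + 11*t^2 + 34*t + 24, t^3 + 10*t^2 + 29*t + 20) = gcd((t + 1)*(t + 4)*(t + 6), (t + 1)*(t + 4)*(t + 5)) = t^2 + 5*t + 4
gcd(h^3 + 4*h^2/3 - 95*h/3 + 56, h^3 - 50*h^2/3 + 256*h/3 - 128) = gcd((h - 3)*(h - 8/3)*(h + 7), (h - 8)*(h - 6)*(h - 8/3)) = h - 8/3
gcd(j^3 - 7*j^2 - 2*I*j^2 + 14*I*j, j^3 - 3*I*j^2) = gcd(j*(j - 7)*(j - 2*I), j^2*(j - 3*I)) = j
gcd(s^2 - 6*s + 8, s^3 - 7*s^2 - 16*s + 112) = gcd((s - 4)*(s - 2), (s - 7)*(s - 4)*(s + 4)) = s - 4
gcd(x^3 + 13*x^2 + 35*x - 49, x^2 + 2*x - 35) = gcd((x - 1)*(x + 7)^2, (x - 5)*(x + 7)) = x + 7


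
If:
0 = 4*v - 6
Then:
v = 3/2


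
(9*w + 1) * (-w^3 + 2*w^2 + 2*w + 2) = -9*w^4 + 17*w^3 + 20*w^2 + 20*w + 2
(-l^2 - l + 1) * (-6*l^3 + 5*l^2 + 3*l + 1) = 6*l^5 + l^4 - 14*l^3 + l^2 + 2*l + 1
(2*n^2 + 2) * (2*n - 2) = 4*n^3 - 4*n^2 + 4*n - 4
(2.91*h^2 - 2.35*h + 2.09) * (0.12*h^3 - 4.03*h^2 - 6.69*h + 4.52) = 0.3492*h^5 - 12.0093*h^4 - 9.7466*h^3 + 20.452*h^2 - 24.6041*h + 9.4468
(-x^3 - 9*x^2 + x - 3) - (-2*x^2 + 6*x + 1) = -x^3 - 7*x^2 - 5*x - 4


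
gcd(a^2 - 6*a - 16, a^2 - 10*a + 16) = a - 8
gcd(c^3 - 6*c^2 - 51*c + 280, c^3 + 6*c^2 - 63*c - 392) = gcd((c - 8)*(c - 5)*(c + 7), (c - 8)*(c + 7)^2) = c^2 - c - 56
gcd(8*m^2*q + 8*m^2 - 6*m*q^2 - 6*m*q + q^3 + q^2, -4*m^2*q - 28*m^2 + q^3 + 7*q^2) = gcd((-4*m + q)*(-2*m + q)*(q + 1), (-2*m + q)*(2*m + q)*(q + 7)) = -2*m + q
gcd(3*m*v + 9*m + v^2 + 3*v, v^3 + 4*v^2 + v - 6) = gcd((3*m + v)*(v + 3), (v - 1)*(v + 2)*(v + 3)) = v + 3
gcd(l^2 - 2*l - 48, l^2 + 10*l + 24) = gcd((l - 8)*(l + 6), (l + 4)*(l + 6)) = l + 6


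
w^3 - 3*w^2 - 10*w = w*(w - 5)*(w + 2)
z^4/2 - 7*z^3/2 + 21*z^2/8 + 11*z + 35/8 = (z/2 + 1/4)*(z - 5)*(z - 7/2)*(z + 1)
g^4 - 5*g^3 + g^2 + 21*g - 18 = (g - 3)^2*(g - 1)*(g + 2)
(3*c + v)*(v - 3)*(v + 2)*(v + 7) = 3*c*v^3 + 18*c*v^2 - 39*c*v - 126*c + v^4 + 6*v^3 - 13*v^2 - 42*v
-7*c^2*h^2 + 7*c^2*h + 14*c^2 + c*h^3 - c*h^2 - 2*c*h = (-7*c + h)*(h - 2)*(c*h + c)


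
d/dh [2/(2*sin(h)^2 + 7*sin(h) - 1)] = -2*(4*sin(h) + 7)*cos(h)/(7*sin(h) - cos(2*h))^2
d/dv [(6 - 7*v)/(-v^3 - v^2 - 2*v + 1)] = (7*v^3 + 7*v^2 + 14*v - (7*v - 6)*(3*v^2 + 2*v + 2) - 7)/(v^3 + v^2 + 2*v - 1)^2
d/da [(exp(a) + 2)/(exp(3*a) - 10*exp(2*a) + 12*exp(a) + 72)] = -2*exp(a)/(exp(3*a) - 18*exp(2*a) + 108*exp(a) - 216)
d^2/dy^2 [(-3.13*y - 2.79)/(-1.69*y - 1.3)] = (2.183818 - 3.5527136788005e-15*y)/(1.69*y + 1.3)^3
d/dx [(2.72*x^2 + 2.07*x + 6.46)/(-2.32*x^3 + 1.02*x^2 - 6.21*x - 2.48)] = (6.3104*x^4 + 9.6048*x^3 + 25.959*x^2 - 26.6696*x + 34.983)/(5.3824*x^6 - 4.7328*x^5 + 29.8548*x^4 - 1.1612*x^3 + 33.5049*x^2 + 30.8016*x + 6.1504)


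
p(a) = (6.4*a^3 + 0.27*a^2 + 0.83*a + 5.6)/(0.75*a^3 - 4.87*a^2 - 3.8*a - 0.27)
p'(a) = (-2.25*a^2 + 9.74*a + 3.8)*(6.4*a^3 + 0.27*a^2 + 0.83*a + 5.6)/(0.75*a^3 - 4.87*a^2 - 3.8*a - 0.27)^2 + (19.2*a^2 + 0.54*a + 0.83)/(0.75*a^3 - 4.87*a^2 - 3.8*a - 0.27) = (1.77635683940025e-15*a^5 - 31.3705*a^4 - 49.885*a^3 - 14.7679*a^2 + 54.3982*a + 21.0559)/(0.5625*a^6 - 7.305*a^5 + 18.0169*a^4 + 36.607*a^3 + 17.0698*a^2 + 2.052*a + 0.0729)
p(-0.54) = 17.32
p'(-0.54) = -125.12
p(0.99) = -1.60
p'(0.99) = -0.28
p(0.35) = -2.86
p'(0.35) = 7.62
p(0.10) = -8.16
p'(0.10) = 53.98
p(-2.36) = 2.79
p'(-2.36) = -0.63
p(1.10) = -1.64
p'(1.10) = -0.56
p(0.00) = -20.74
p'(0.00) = 288.83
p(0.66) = -1.73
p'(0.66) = 1.38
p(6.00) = -38.55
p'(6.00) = -38.98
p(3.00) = -5.20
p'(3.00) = -3.09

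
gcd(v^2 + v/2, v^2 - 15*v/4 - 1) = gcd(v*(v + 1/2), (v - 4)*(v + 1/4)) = 1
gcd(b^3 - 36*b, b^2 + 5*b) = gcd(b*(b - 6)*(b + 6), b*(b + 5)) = b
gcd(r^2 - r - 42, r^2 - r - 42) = r^2 - r - 42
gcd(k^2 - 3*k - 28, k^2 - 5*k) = 1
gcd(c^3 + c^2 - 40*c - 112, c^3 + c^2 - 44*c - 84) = c - 7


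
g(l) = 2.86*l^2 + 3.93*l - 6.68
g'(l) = 5.72*l + 3.93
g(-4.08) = 24.89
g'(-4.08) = -19.41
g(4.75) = 76.52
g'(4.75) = 31.10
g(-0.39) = -7.78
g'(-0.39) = 1.70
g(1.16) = 1.73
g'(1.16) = 10.57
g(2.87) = 28.16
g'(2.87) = 20.35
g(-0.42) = -7.83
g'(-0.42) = 1.53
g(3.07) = 32.34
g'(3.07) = 21.49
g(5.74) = 110.11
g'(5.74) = 36.76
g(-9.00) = 189.61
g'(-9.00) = -47.55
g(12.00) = 452.32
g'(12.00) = 72.57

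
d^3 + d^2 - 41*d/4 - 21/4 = (d - 3)*(d + 1/2)*(d + 7/2)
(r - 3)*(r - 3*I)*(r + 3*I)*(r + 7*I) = r^4 - 3*r^3 + 7*I*r^3 + 9*r^2 - 21*I*r^2 - 27*r + 63*I*r - 189*I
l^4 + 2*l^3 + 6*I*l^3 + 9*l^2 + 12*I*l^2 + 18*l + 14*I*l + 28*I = (l + 2)*(l - 2*I)*(l + I)*(l + 7*I)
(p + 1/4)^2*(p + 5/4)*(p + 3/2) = p^4 + 13*p^3/4 + 53*p^2/16 + 71*p/64 + 15/128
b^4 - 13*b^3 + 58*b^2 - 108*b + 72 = (b - 6)*(b - 3)*(b - 2)^2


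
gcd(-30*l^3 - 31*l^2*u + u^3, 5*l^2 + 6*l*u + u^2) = 5*l^2 + 6*l*u + u^2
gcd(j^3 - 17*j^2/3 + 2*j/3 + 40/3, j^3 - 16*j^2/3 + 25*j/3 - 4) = 1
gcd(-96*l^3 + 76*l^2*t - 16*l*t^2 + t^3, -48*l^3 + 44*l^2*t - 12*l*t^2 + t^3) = 12*l^2 - 8*l*t + t^2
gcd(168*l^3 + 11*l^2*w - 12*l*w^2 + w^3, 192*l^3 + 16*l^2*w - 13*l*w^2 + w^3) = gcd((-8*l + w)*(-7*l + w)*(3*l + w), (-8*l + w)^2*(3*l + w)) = -24*l^2 - 5*l*w + w^2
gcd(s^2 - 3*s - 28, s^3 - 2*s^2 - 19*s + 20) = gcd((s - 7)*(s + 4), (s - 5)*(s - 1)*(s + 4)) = s + 4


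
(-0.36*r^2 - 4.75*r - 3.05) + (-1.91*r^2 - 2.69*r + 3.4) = -2.27*r^2 - 7.44*r + 0.35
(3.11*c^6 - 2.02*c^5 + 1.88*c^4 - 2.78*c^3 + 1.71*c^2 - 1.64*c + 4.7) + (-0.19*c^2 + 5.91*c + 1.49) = 3.11*c^6 - 2.02*c^5 + 1.88*c^4 - 2.78*c^3 + 1.52*c^2 + 4.27*c + 6.19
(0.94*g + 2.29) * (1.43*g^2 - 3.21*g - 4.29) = 1.3442*g^3 + 0.2573*g^2 - 11.3835*g - 9.8241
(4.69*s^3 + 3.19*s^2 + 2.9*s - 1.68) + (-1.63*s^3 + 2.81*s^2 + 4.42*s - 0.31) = 3.06*s^3 + 6.0*s^2 + 7.32*s - 1.99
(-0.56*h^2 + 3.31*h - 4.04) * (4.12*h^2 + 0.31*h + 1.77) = -2.3072*h^4 + 13.4636*h^3 - 16.6099*h^2 + 4.6063*h - 7.1508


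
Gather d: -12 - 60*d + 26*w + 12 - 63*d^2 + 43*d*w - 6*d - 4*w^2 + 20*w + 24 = -63*d^2 + d*(43*w - 66) - 4*w^2 + 46*w + 24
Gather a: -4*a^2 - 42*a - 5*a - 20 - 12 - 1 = -4*a^2 - 47*a - 33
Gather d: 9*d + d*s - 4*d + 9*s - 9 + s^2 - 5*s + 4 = d*(s + 5) + s^2 + 4*s - 5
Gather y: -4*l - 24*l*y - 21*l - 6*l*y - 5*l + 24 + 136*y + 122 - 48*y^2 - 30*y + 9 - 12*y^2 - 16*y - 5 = -30*l - 60*y^2 + y*(90 - 30*l) + 150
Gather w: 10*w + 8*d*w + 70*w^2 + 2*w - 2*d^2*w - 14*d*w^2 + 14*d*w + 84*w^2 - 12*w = w^2*(154 - 14*d) + w*(-2*d^2 + 22*d)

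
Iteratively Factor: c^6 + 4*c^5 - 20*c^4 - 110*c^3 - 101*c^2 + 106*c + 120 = (c - 1)*(c^5 + 5*c^4 - 15*c^3 - 125*c^2 - 226*c - 120) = (c - 1)*(c + 3)*(c^4 + 2*c^3 - 21*c^2 - 62*c - 40) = (c - 5)*(c - 1)*(c + 3)*(c^3 + 7*c^2 + 14*c + 8) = (c - 5)*(c - 1)*(c + 3)*(c + 4)*(c^2 + 3*c + 2) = (c - 5)*(c - 1)*(c + 2)*(c + 3)*(c + 4)*(c + 1)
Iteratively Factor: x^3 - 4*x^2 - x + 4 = (x + 1)*(x^2 - 5*x + 4) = (x - 4)*(x + 1)*(x - 1)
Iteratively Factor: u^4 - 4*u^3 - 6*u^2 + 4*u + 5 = (u - 5)*(u^3 + u^2 - u - 1) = (u - 5)*(u + 1)*(u^2 - 1) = (u - 5)*(u - 1)*(u + 1)*(u + 1)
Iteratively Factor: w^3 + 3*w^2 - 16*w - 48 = (w + 3)*(w^2 - 16) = (w - 4)*(w + 3)*(w + 4)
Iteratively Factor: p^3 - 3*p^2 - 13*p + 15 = (p + 3)*(p^2 - 6*p + 5) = (p - 1)*(p + 3)*(p - 5)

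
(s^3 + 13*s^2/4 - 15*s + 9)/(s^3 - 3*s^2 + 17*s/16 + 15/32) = 8*(s^2 + 4*s - 12)/(8*s^2 - 18*s - 5)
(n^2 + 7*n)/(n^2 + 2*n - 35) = n/(n - 5)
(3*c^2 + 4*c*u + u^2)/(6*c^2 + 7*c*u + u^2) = (3*c + u)/(6*c + u)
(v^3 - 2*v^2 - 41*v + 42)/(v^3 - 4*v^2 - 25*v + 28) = (v + 6)/(v + 4)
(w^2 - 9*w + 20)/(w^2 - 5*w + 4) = (w - 5)/(w - 1)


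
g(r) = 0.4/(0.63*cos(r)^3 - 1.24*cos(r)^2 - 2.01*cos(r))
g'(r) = 0.4*(1.89*sin(r)*cos(r)^2 - 2.48*sin(r)*cos(r) - 2.01*sin(r))/(0.63*cos(r)^3 - 1.24*cos(r)^2 - 2.01*cos(r))^2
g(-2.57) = 0.91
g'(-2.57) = -1.59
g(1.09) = -0.35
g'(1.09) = -0.76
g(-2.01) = 0.69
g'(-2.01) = 0.66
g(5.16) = -0.38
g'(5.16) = 0.89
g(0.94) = -0.27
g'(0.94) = -0.41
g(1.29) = -0.63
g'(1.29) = -2.40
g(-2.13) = 0.64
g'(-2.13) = 0.14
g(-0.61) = -0.19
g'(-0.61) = 0.14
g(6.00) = -0.16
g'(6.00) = 0.05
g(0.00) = -0.15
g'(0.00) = 0.00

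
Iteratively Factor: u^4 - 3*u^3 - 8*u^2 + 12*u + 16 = (u - 2)*(u^3 - u^2 - 10*u - 8) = (u - 2)*(u + 1)*(u^2 - 2*u - 8) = (u - 2)*(u + 1)*(u + 2)*(u - 4)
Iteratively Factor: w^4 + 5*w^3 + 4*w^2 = (w)*(w^3 + 5*w^2 + 4*w) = w*(w + 1)*(w^2 + 4*w) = w*(w + 1)*(w + 4)*(w)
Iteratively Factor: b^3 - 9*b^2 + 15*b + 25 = (b - 5)*(b^2 - 4*b - 5) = (b - 5)*(b + 1)*(b - 5)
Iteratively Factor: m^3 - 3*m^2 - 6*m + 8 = (m + 2)*(m^2 - 5*m + 4) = (m - 1)*(m + 2)*(m - 4)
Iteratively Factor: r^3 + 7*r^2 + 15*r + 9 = (r + 3)*(r^2 + 4*r + 3) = (r + 3)^2*(r + 1)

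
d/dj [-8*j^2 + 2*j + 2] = 2 - 16*j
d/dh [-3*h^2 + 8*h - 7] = 8 - 6*h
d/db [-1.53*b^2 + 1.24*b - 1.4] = 1.24 - 3.06*b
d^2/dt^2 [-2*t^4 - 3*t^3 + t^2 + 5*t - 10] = -24*t^2 - 18*t + 2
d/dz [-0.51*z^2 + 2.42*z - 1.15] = 2.42 - 1.02*z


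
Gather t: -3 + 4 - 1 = 0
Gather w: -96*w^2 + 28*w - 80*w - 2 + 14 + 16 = -96*w^2 - 52*w + 28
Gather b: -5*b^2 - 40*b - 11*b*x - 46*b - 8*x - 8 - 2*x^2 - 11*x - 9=-5*b^2 + b*(-11*x - 86) - 2*x^2 - 19*x - 17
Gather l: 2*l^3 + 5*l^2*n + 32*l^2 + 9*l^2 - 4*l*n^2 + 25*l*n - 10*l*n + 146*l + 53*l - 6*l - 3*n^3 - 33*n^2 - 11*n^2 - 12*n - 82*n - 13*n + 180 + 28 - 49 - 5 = 2*l^3 + l^2*(5*n + 41) + l*(-4*n^2 + 15*n + 193) - 3*n^3 - 44*n^2 - 107*n + 154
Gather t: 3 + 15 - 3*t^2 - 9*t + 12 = -3*t^2 - 9*t + 30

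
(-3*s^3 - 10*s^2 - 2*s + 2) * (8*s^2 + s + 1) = -24*s^5 - 83*s^4 - 29*s^3 + 4*s^2 + 2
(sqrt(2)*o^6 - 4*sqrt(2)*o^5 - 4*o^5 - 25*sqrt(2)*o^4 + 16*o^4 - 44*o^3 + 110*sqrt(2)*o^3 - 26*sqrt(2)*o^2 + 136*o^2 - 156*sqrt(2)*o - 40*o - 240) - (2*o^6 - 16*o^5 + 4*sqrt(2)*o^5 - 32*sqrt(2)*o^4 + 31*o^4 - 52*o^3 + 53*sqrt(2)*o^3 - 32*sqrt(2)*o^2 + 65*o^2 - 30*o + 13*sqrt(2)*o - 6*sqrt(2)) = -2*o^6 + sqrt(2)*o^6 - 8*sqrt(2)*o^5 + 12*o^5 - 15*o^4 + 7*sqrt(2)*o^4 + 8*o^3 + 57*sqrt(2)*o^3 + 6*sqrt(2)*o^2 + 71*o^2 - 169*sqrt(2)*o - 10*o - 240 + 6*sqrt(2)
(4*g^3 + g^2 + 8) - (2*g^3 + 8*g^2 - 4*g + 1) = 2*g^3 - 7*g^2 + 4*g + 7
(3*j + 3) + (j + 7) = 4*j + 10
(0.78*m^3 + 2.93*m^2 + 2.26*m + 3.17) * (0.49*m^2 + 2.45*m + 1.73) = 0.3822*m^5 + 3.3467*m^4 + 9.6353*m^3 + 12.1592*m^2 + 11.6763*m + 5.4841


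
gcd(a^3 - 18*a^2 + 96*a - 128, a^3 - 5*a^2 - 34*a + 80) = a^2 - 10*a + 16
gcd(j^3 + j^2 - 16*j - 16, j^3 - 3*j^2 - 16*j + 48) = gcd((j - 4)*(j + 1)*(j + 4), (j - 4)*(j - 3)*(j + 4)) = j^2 - 16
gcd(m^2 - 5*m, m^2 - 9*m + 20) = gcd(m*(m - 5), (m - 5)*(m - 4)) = m - 5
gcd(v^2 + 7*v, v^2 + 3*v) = v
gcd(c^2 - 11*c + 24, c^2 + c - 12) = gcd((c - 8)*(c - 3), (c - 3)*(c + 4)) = c - 3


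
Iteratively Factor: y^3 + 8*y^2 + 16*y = (y)*(y^2 + 8*y + 16) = y*(y + 4)*(y + 4)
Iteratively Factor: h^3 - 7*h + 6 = (h - 2)*(h^2 + 2*h - 3) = (h - 2)*(h + 3)*(h - 1)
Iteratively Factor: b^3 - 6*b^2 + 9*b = (b - 3)*(b^2 - 3*b) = (b - 3)^2*(b)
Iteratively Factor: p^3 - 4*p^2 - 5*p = (p)*(p^2 - 4*p - 5) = p*(p - 5)*(p + 1)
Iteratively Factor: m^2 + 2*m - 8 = (m + 4)*(m - 2)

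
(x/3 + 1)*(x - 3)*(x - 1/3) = x^3/3 - x^2/9 - 3*x + 1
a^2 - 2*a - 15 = (a - 5)*(a + 3)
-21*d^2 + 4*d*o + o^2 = (-3*d + o)*(7*d + o)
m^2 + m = m*(m + 1)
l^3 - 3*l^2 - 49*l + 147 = (l - 7)*(l - 3)*(l + 7)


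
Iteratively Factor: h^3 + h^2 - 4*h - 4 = (h + 1)*(h^2 - 4) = (h - 2)*(h + 1)*(h + 2)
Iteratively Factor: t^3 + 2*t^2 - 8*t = (t - 2)*(t^2 + 4*t) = (t - 2)*(t + 4)*(t)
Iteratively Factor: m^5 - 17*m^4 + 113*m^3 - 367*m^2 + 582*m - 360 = (m - 2)*(m^4 - 15*m^3 + 83*m^2 - 201*m + 180) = (m - 5)*(m - 2)*(m^3 - 10*m^2 + 33*m - 36) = (m - 5)*(m - 3)*(m - 2)*(m^2 - 7*m + 12) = (m - 5)*(m - 3)^2*(m - 2)*(m - 4)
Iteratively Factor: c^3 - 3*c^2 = (c)*(c^2 - 3*c) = c*(c - 3)*(c)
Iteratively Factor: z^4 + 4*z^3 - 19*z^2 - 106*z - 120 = (z + 3)*(z^3 + z^2 - 22*z - 40) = (z - 5)*(z + 3)*(z^2 + 6*z + 8) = (z - 5)*(z + 2)*(z + 3)*(z + 4)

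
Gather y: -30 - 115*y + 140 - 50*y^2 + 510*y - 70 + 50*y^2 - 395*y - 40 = 0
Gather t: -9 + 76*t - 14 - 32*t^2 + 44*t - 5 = -32*t^2 + 120*t - 28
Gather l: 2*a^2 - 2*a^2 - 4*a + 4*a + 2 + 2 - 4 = 0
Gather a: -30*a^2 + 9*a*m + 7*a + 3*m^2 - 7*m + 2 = -30*a^2 + a*(9*m + 7) + 3*m^2 - 7*m + 2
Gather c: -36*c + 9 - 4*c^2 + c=-4*c^2 - 35*c + 9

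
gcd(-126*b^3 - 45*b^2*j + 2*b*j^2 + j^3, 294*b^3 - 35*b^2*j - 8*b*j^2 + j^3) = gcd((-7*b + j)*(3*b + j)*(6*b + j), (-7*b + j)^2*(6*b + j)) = 42*b^2 + b*j - j^2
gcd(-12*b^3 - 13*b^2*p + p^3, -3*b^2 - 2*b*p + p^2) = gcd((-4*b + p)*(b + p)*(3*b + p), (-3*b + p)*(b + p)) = b + p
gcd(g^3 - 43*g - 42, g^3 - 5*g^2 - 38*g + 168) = g^2 - g - 42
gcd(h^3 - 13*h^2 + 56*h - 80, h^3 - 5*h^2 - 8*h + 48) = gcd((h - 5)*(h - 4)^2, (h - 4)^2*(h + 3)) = h^2 - 8*h + 16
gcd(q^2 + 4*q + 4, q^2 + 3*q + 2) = q + 2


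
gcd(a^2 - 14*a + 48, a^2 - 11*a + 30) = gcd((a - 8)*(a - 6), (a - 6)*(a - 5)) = a - 6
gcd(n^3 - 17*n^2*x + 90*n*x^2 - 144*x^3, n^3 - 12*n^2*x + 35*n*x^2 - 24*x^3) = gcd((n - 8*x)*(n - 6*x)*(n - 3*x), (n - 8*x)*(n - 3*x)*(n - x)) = n^2 - 11*n*x + 24*x^2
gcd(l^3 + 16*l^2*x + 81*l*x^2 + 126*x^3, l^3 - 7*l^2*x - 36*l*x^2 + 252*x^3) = l + 6*x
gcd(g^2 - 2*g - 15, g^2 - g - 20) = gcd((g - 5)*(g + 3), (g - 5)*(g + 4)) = g - 5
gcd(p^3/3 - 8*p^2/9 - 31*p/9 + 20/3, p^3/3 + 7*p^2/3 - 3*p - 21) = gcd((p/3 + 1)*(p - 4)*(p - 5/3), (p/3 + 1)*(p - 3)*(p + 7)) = p + 3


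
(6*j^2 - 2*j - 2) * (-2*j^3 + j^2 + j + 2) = -12*j^5 + 10*j^4 + 8*j^3 + 8*j^2 - 6*j - 4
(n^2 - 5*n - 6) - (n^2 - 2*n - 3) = -3*n - 3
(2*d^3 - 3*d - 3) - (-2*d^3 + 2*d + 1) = 4*d^3 - 5*d - 4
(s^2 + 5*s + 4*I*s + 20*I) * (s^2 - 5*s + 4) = s^4 + 4*I*s^3 - 21*s^2 + 20*s - 84*I*s + 80*I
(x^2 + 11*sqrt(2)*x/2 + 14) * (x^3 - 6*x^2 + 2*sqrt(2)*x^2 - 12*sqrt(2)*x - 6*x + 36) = x^5 - 6*x^4 + 15*sqrt(2)*x^4/2 - 45*sqrt(2)*x^3 + 30*x^3 - 180*x^2 - 5*sqrt(2)*x^2 - 84*x + 30*sqrt(2)*x + 504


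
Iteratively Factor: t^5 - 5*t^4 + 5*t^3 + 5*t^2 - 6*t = (t)*(t^4 - 5*t^3 + 5*t^2 + 5*t - 6) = t*(t + 1)*(t^3 - 6*t^2 + 11*t - 6) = t*(t - 3)*(t + 1)*(t^2 - 3*t + 2) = t*(t - 3)*(t - 2)*(t + 1)*(t - 1)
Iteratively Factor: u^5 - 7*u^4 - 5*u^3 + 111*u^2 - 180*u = (u - 5)*(u^4 - 2*u^3 - 15*u^2 + 36*u) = (u - 5)*(u - 3)*(u^3 + u^2 - 12*u) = (u - 5)*(u - 3)^2*(u^2 + 4*u) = (u - 5)*(u - 3)^2*(u + 4)*(u)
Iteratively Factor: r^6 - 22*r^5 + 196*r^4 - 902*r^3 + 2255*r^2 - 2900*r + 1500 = (r - 5)*(r^5 - 17*r^4 + 111*r^3 - 347*r^2 + 520*r - 300) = (r - 5)*(r - 3)*(r^4 - 14*r^3 + 69*r^2 - 140*r + 100) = (r - 5)*(r - 3)*(r - 2)*(r^3 - 12*r^2 + 45*r - 50) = (r - 5)*(r - 3)*(r - 2)^2*(r^2 - 10*r + 25) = (r - 5)^2*(r - 3)*(r - 2)^2*(r - 5)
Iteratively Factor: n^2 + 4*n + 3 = (n + 1)*(n + 3)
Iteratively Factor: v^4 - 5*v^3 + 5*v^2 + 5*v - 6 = (v + 1)*(v^3 - 6*v^2 + 11*v - 6) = (v - 1)*(v + 1)*(v^2 - 5*v + 6) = (v - 2)*(v - 1)*(v + 1)*(v - 3)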